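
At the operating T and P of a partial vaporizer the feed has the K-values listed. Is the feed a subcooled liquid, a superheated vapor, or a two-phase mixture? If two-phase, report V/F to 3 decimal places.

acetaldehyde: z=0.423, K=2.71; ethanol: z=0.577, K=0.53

ΣzᵢKᵢ = 1.452; Σzᵢ/Kᵢ = 1.245.
Both exceed 1, so a two-phase solution exists.
Rachford–Rice: g(ψ) = Σ zᵢ(Kᵢ−1)/(1+ψ(Kᵢ−1)) = 0.
Iterate (Newton) starting at ψ = 0.67:
  ψ = 0.670: g = -0.0587, g' = -0.540 → ψ = 0.561
  ψ = 0.561: g = 0.0007, g' = -0.557 → ψ = 0.563
Converged at ψ = 0.563.

two-phase, V/F = 0.563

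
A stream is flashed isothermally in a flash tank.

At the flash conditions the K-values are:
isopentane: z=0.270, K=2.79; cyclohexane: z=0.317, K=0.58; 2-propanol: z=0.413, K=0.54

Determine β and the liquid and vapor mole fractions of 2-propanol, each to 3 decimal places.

Material balance + equilibrium reduce to Σ zᵢ(Kᵢ−1)/(1+β(Kᵢ−1)) = 0.
Feasibility: ΣzᵢKᵢ = 1.160, Σzᵢ/Kᵢ = 1.408 — both > 1, two phases present.
Newton–Raphson from β = 0.5:
  β = 0.500: g = -0.1602, g' = -0.478 → β = 0.165
  β = 0.165: g = 0.0246, g' = -0.683 → β = 0.201
  β = 0.201: g = 0.0008, g' = -0.641 → β = 0.202
Converged at β = 0.202.
Compositions from xᵢ = zᵢ/(1+β(Kᵢ−1)), yᵢ = Kᵢxᵢ:
  isopentane: x = 0.198, y = 0.553
  cyclohexane: x = 0.346, y = 0.201
  2-propanol: x = 0.455, y = 0.246

β = 0.202, x_2-propanol = 0.455, y_2-propanol = 0.246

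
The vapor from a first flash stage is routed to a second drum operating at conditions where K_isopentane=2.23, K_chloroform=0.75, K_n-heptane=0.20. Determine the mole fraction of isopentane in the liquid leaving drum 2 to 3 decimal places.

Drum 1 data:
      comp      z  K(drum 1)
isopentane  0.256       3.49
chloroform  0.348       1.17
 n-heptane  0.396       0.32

x_isopentane (drum 2) = 0.276

Drum 1:
Let ψ₁ = V/F and solve Σ zᵢ(Kᵢ−1)/(1+ψ₁(Kᵢ−1)) = 0.
g(0) = ΣzᵢKᵢ − 1 = 0.427 and g(1) = 1 − Σzᵢ/Kᵢ = -0.608, so a root lies in (0, 1).
Newton iteration, ψ₁⁰ = 0.63:
  ψ₁ = 0.630: g = -0.1695, g' = -0.809 → ψ₁ = 0.421
  ψ₁ = 0.421: g = -0.0105, g' = -0.747 → ψ₁ = 0.406
Converged at ψ₁ = 0.406.
Drum-1 compositions:
  isopentane: x = 0.127, y = 0.444
  chloroform: x = 0.326, y = 0.381
  n-heptane: x = 0.547, y = 0.175
Drum-2 feed = drum-1 vapor: z₂ = (0.4440, 0.3808, 0.1751).
Drum 2:
Material balance + equilibrium reduce to Σ zᵢ(Kᵢ−1)/(1+ψ₂(Kᵢ−1)) = 0.
Feasibility: ΣzᵢKᵢ = 1.311, Σzᵢ/Kᵢ = 1.583 — both > 1, two phases present.
Newton–Raphson from ψ₂ = 0.5:
  ψ₂ = 0.500: g = -0.0041, g' = -0.600 → ψ₂ = 0.493
Converged at ψ₂ = 0.493.
  isopentane: x = 0.276, y = 0.616
  chloroform: x = 0.434, y = 0.326
  n-heptane: x = 0.289, y = 0.058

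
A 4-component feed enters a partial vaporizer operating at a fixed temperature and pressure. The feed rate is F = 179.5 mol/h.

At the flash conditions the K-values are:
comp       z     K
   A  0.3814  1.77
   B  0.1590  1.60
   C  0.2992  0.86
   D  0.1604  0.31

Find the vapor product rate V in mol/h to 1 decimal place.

Let ψ = V/F and solve Σ zᵢ(Kᵢ−1)/(1+ψ(Kᵢ−1)) = 0.
g(0) = ΣzᵢKᵢ − 1 = 0.2365 and g(1) = 1 − Σzᵢ/Kᵢ = -0.1802, so a root lies in (0, 1).
Newton–Raphson from ψ = 0.5:
  ψ = 0.5000: g = 0.07141, g' = -0.3365 → ψ = 0.7122
  ψ = 0.7122: g = -0.00764, g' = -0.4249 → ψ = 0.6942
  ψ = 0.6942: g = -0.00011, g' = -0.4131 → ψ = 0.6940
Converged at ψ = 0.6940.
Then V = ψ·F = 0.6940·179.5 = 124.6 mol/h and L = F − V = 54.9 mol/h.

V = 124.6 mol/h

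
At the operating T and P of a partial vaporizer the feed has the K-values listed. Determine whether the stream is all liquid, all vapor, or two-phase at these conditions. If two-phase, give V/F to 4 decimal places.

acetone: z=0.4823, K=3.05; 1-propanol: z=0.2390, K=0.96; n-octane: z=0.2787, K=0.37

ΣzᵢKᵢ = 1.8036; Σzᵢ/Kᵢ = 1.1603.
Both exceed 1, so a two-phase solution exists.
Material balance + equilibrium reduce to Σ zᵢ(Kᵢ−1)/(1+ψ(Kᵢ−1)) = 0.
Newton–Raphson from ψ = 0.32:
  ψ = 0.3200: g = 0.36745, g' = -0.9130 → ψ = 0.7225
  ψ = 0.7225: g = 0.06641, g' = -0.7023 → ψ = 0.8170
  ψ = 0.8170: g = -0.00207, g' = -0.7534 → ψ = 0.8143
Converged at ψ = 0.8143.

two-phase, V/F = 0.8143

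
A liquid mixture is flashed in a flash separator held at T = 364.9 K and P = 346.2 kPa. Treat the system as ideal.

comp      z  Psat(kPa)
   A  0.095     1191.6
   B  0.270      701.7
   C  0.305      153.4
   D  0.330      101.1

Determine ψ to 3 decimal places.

Raoult's law: Kᵢ = Pᵢˢᵃᵗ/P = Pᵢˢᵃᵗ/346.2.
  K_A = 1191.6/346.2 = 3.44194, K_B = 701.7/346.2 = 2.02686, K_C = 153.4/346.2 = 0.44310, K_D = 101.1/346.2 = 0.29203
Material balance + equilibrium reduce to Σ zᵢ(Kᵢ−1)/(1+ψ(Kᵢ−1)) = 0.
Feasibility: ΣzᵢKᵢ = 1.106, Σzᵢ/Kᵢ = 1.979 — both > 1, two phases present.
Iterate (Newton) starting at ψ = 0.6:
  ψ = 0.600: g = -0.3956, g' = -0.915 → ψ = 0.168
  ψ = 0.168: g = -0.0515, g' = -0.820 → ψ = 0.105
  ψ = 0.105: g = 0.0020, g' = -0.890 → ψ = 0.107
Converged at ψ = 0.107.

ψ = 0.107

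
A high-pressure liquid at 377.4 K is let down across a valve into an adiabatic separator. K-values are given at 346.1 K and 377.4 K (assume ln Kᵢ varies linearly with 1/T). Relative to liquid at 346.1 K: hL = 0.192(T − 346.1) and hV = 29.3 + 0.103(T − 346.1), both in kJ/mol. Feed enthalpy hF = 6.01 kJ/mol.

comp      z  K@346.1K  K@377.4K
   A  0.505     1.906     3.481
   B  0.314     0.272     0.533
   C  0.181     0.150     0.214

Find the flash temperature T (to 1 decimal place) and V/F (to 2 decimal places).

Adiabatic flash: solve Rachford–Rice at each trial T, then check hF = ψ·hV(T) + (1−ψ)·hL(T).
  T = 346.1 K: K = (1.906, 0.272, 0.150), RR gives ψ = 0.107, H_out = 3.133 kJ/mol
  T = 377.4 K: K = (3.481, 0.533, 0.214), RR gives ψ = 0.629, H_out = 22.695 kJ/mol
  T = 361.8 K: K = (2.612, 0.387, 0.181), RR gives ψ = 0.420, H_out = 14.732 kJ/mol
  T = 354.0 K: K = (2.241, 0.326, 0.165), RR gives ψ = 0.288, H_out = 9.759 kJ/mol
  T = 350.1 K: K = (2.071, 0.298, 0.158), RR gives ψ = 0.207, H_out = 6.768 kJ/mol
  T = 348.1 K: K = (1.987, 0.285, 0.154), RR gives ψ = 0.160, H_out = 5.038 kJ/mol
Linear interpolation between T = 348.1 (H_out = 5.038) and T = 350.1 (H_out = 6.768) on hF = 6.01 gives T ≈ 349.2 K, at which ψ = 0.19.

T = 349.2 K, V/F = 0.19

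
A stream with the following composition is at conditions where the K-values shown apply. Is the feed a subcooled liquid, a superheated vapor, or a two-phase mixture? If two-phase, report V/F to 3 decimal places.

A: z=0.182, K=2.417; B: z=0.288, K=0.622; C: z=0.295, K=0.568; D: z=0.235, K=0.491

subcooled liquid

ΣzᵢKᵢ = 0.902; Σzᵢ/Kᵢ = 1.536.
Since ΣzᵢKᵢ < 1 the mixture is below its bubble point — single liquid phase.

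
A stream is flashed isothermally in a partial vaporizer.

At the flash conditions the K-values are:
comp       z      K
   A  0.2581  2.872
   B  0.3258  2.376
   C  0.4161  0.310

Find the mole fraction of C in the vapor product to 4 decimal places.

y_C = 0.2157

Newton–Raphson from ψ = 0.5:
  ψ = 0.5000: g = 0.07681, g' = -0.9196 → ψ = 0.5835
  ψ = 0.5835: g = -0.00106, g' = -0.9515 → ψ = 0.5824
Converged at ψ = 0.5824.
Compositions from xᵢ = zᵢ/(1+ψ(Kᵢ−1)), yᵢ = Kᵢxᵢ:
  A: x = 0.1235, y = 0.3546
  B: x = 0.1809, y = 0.4297
  C: x = 0.6957, y = 0.2157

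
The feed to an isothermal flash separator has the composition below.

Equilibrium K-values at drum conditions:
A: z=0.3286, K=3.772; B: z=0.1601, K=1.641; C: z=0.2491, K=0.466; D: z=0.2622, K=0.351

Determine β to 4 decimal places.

Rachford–Rice: g(β) = Σ zᵢ(Kᵢ−1)/(1+β(Kᵢ−1)) = 0.
Feasibility: ΣzᵢKᵢ = 1.7103, Σzᵢ/Kᵢ = 1.4662 — both > 1, two phases present.
Newton–Raphson from β = 0.5:
  β = 0.5000: g = 0.02609, g' = -0.8555 → β = 0.5305
  β = 0.5305: g = 0.00017, g' = -0.8455 → β = 0.5307
Converged at β = 0.5307.

β = 0.5307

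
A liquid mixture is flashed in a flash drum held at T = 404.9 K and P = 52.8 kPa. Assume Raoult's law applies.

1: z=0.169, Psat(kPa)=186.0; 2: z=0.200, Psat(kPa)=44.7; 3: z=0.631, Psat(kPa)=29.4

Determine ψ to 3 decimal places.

Raoult's law: Kᵢ = Pᵢˢᵃᵗ/P = Pᵢˢᵃᵗ/52.8.
  K_1 = 186.0/52.8 = 3.52273, K_2 = 44.7/52.8 = 0.84659, K_3 = 29.4/52.8 = 0.55682
Rachford–Rice: g(ψ) = Σ zᵢ(Kᵢ−1)/(1+ψ(Kᵢ−1)) = 0.
Check two-phase: ΣzᵢKᵢ = 1.116 > 1 and Σzᵢ/Kᵢ = 1.417 > 1, so g(0) = 0.116 > 0 and g(1) = -0.417 < 0.
Iterate (Newton) starting at ψ = 0.5:
  ψ = 0.500: g = -0.2040, g' = -0.420 → ψ = 0.015
  ψ = 0.015: g = 0.0987, g' = -1.130 → ψ = 0.102
  ψ = 0.102: g = 0.0149, g' = -0.821 → ψ = 0.120
  ψ = 0.120: g = 0.0004, g' = -0.776 → ψ = 0.121
Converged at ψ = 0.121.

ψ = 0.121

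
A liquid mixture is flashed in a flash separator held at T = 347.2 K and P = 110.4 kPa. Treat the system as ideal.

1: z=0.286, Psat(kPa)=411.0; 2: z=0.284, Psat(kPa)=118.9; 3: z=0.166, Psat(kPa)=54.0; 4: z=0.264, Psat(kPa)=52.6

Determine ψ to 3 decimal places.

ψ = 0.587

Raoult's law: Kᵢ = Pᵢˢᵃᵗ/P = Pᵢˢᵃᵗ/110.4.
  K_1 = 411.0/110.4 = 3.72283, K_2 = 118.9/110.4 = 1.07699, K_3 = 54.0/110.4 = 0.48913, K_4 = 52.6/110.4 = 0.47645
Let ψ = V/F and solve Σ zᵢ(Kᵢ−1)/(1+ψ(Kᵢ−1)) = 0.
Check two-phase: ΣzᵢKᵢ = 1.578 > 1 and Σzᵢ/Kᵢ = 1.234 > 1, so g(0) = 0.578 > 0 and g(1) = -0.234 < 0.
Newton iteration, ψ⁰ = 0.5:
  ψ = 0.500: g = 0.0497, g' = -0.593 → ψ = 0.584
  ψ = 0.584: g = 0.0017, g' = -0.556 → ψ = 0.587
Converged at ψ = 0.587.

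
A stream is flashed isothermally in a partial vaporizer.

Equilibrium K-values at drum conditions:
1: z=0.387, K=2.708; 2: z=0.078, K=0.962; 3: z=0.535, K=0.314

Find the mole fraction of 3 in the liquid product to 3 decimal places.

x_3 = 0.656

Rachford–Rice: g(ψ) = Σ zᵢ(Kᵢ−1)/(1+ψ(Kᵢ−1)) = 0.
Check two-phase: ΣzᵢKᵢ = 1.291 > 1 and Σzᵢ/Kᵢ = 1.928 > 1, so g(0) = 0.291 > 0 and g(1) = -0.928 < 0.
Newton iteration, ψ⁰ = 0.39:
  ψ = 0.390: g = -0.1073, g' = -0.876 → ψ = 0.267
  ψ = 0.267: g = 0.0012, g' = -0.910 → ψ = 0.269
Converged at ψ = 0.269.
Compositions from xᵢ = zᵢ/(1+ψ(Kᵢ−1)), yᵢ = Kᵢxᵢ:
  1: x = 0.265, y = 0.718
  2: x = 0.079, y = 0.076
  3: x = 0.656, y = 0.206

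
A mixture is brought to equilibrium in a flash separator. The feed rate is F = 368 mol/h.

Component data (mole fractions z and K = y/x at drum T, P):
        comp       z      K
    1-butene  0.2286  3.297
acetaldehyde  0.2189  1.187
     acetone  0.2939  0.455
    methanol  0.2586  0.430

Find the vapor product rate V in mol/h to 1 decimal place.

Newton iteration, β⁰ = 0.43:
  β = 0.4300: g = -0.10240, g' = -0.6082 → β = 0.2616
  β = 0.2616: g = 0.00697, g' = -0.7123 → β = 0.2714
  β = 0.2714: g = 0.00005, g' = -0.7024 → β = 0.2715
Converged at β = 0.2715.
Then V = β·F = 0.2715·368 = 99.9 mol/h and L = F − V = 268.1 mol/h.

V = 99.9 mol/h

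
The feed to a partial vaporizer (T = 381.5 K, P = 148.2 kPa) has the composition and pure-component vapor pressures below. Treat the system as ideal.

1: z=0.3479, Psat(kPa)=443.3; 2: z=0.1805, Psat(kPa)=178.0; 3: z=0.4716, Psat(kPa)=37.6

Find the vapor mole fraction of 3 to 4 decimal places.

Raoult's law: Kᵢ = Pᵢˢᵃᵗ/P = Pᵢˢᵃᵗ/148.2.
  K_1 = 443.3/148.2 = 2.991228, K_2 = 178.0/148.2 = 1.201080, K_3 = 37.6/148.2 = 0.253711
Material balance + equilibrium reduce to Σ zᵢ(Kᵢ−1)/(1+β(Kᵢ−1)) = 0.
g(0) = ΣzᵢKᵢ − 1 = 0.3771 and g(1) = 1 − Σzᵢ/Kᵢ = -1.1254, so a root lies in (0, 1).
Iterate (Newton) starting at β = 0.5:
  β = 0.5000: g = -0.18134, g' = -1.0208 → β = 0.3224
  β = 0.3224: g = -0.00744, g' = -0.9736 → β = 0.3147
Converged at β = 0.3147.
Compositions from xᵢ = zᵢ/(1+β(Kᵢ−1)), yᵢ = Kᵢxᵢ:
  1: x = 0.2139, y = 0.6397
  2: x = 0.1698, y = 0.2039
  3: x = 0.6164, y = 0.1564

y_3 = 0.1564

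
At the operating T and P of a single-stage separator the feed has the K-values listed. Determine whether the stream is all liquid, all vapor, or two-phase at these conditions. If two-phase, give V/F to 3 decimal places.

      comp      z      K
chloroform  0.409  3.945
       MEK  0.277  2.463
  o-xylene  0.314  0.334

ΣzᵢKᵢ = 2.401; Σzᵢ/Kᵢ = 1.156.
Both exceed 1, so a two-phase solution exists.
Newton–Raphson from ψ = 0.39:
  ψ = 0.390: g = 0.5361, g' = -1.263 → ψ = 0.815
  ψ = 0.815: g = 0.0822, g' = -1.096 → ψ = 0.890
  ψ = 0.890: g = -0.0043, g' = -1.221 → ψ = 0.886
Converged at ψ = 0.886.

two-phase, V/F = 0.886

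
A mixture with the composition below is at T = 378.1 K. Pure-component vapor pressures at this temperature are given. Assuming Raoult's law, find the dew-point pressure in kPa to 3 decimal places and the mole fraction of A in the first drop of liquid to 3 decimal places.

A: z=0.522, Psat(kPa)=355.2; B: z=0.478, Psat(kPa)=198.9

Pdew = 258.210 kPa, x_A = 0.379

At the dew point ψ → 1, so Σzᵢ/Kᵢ = 1 with Kᵢ = Pᵢˢᵃᵗ/P ⇒ 1/P = Σzᵢ/Pᵢˢᵃᵗ.
1/P = 0.522/355.2 + 0.478/198.9 = 0.003873 ⇒ P = 258.210 kPa
xᵢ = zᵢP/Pᵢˢᵃᵗ ⇒ x_A = 0.522·258.210/355.2 = 0.379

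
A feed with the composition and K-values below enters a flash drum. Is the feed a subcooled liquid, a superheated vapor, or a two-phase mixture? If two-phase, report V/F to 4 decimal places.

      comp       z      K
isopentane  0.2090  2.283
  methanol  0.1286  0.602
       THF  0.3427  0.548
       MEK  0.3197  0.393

ΣzᵢKᵢ = 0.8680; Σzᵢ/Kᵢ = 1.7440.
Since ΣzᵢKᵢ < 1 the mixture is below its bubble point — single liquid phase.

subcooled liquid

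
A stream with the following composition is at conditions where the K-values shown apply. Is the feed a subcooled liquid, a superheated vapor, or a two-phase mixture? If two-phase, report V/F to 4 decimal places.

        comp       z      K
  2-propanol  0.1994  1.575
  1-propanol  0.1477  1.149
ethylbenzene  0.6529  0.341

ΣzᵢKᵢ = 0.7064; Σzᵢ/Kᵢ = 2.1698.
Since ΣzᵢKᵢ < 1 the mixture is below its bubble point — single liquid phase.

subcooled liquid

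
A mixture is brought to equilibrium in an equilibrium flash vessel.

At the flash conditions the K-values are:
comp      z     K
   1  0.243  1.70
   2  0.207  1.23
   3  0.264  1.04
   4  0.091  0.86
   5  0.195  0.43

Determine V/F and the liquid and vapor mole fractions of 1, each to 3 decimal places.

Iterate (Newton) starting at V/F = 0.5:
  V/F = 0.500: g = 0.0099, g' = -0.201 → V/F = 0.549
Converged at V/F = 0.549.
Compositions from xᵢ = zᵢ/(1+V/F(Kᵢ−1)), yᵢ = Kᵢxᵢ:
  1: x = 0.176, y = 0.298
  2: x = 0.184, y = 0.226
  3: x = 0.258, y = 0.269
  4: x = 0.099, y = 0.085
  5: x = 0.284, y = 0.122

V/F = 0.549, x_1 = 0.176, y_1 = 0.298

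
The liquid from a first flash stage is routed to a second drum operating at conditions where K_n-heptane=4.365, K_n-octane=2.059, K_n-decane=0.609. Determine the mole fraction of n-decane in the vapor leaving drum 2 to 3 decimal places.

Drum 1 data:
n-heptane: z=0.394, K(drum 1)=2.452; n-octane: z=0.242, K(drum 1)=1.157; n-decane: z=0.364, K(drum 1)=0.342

Drum 1:
Rachford–Rice: g(ψ₁) = Σ zᵢ(Kᵢ−1)/(1+ψ₁(Kᵢ−1)) = 0.
g(0) = ΣzᵢKᵢ − 1 = 0.371 and g(1) = 1 − Σzᵢ/Kᵢ = -0.434, so a root lies in (0, 1).
Newton–Raphson from ψ₁ = 0.5:
  ψ₁ = 0.500: g = 0.0097, g' = -0.634 → ψ₁ = 0.515
Converged at ψ₁ = 0.515.
Drum-1 compositions:
  n-heptane: x = 0.225, y = 0.553
  n-octane: x = 0.224, y = 0.259
  n-decane: x = 0.551, y = 0.188
Drum-2 feed = drum-1 liquid: z₂ = (0.2254, 0.2239, 0.5507).
Drum 2:
Rachford–Rice: g(ψ₂) = Σ zᵢ(Kᵢ−1)/(1+ψ₂(Kᵢ−1)) = 0.
Feasibility: ΣzᵢKᵢ = 1.780, Σzᵢ/Kᵢ = 1.065 — both > 1, two phases present.
Newton iteration, ψ₂⁰ = 0.5:
  ψ₂ = 0.500: g = 0.1701, g' = -0.592 → ψ₂ = 0.787
  ψ₂ = 0.787: g = 0.0260, g' = -0.442 → ψ₂ = 0.846
  ψ₂ = 0.846: g = 0.0004, g' = -0.430 → ψ₂ = 0.847
Converged at ψ₂ = 0.847.
  n-heptane: x = 0.059, y = 0.256
  n-octane: x = 0.118, y = 0.243
  n-decane: x = 0.823, y = 0.501

y_n-decane (drum 2) = 0.501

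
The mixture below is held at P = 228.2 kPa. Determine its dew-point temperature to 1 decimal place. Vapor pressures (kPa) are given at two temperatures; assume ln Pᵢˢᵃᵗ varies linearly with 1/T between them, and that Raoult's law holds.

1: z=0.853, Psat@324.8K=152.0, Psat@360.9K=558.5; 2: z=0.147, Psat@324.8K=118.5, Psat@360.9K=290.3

T = 337.1 K

Dew-point temperature: Σzᵢ·P/Pᵢˢᵃᵗ(T) = 1. Interpolate ln Pᵢˢᵃᵗ = aᵢ + bᵢ/T.
  T = 324.8 K: ΣzᵢP/Pᵢˢᵃᵗ = 1.5637
  T = 360.9 K: ΣzᵢP/Pᵢˢᵃᵗ = 0.4641
  T = 342.9 K: ΣzᵢP/Pᵢˢᵃᵗ = 0.8209
  T = 333.9 K: ΣzᵢP/Pᵢˢᵃᵗ = 1.1201
  T = 338.4 K: ΣzᵢP/Pᵢˢᵃᵗ = 0.9567
  T = 336.1 K: ΣzᵢP/Pᵢˢᵃᵗ = 1.0364
  T = 337.2 K: ΣzᵢP/Pᵢˢᵃᵗ = 0.9973
Interpolating between 336.1 K and 337.2 K gives T ≈ 337.1 K.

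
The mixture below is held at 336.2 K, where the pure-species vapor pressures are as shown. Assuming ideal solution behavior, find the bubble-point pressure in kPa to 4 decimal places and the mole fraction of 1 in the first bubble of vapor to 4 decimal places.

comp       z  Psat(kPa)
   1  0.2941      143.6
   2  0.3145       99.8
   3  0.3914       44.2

Pbub = 90.9197 kPa, y_1 = 0.4645

At the bubble point ψ → 0, so ΣzᵢKᵢ = 1 with Kᵢ = Pᵢˢᵃᵗ/P ⇒ P = ΣzᵢPᵢˢᵃᵗ.
P = 0.2941·143.6 + 0.3145·99.8 + 0.3914·44.2 = 90.9197 kPa
yᵢ = zᵢPᵢˢᵃᵗ/P ⇒ y_1 = 0.2941·143.6/90.9197 = 0.4645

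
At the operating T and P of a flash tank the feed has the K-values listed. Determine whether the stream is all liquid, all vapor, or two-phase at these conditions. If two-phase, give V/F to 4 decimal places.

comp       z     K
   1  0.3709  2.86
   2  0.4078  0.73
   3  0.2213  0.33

ΣzᵢKᵢ = 1.4315; Σzᵢ/Kᵢ = 1.3589.
Both exceed 1, so a two-phase solution exists.
Let ψ = V/F and solve Σ zᵢ(Kᵢ−1)/(1+ψ(Kᵢ−1)) = 0.
Newton iteration, ψ⁰ = 0.65:
  ψ = 0.6500: g = -0.08390, g' = -0.6184 → ψ = 0.5143
  ψ = 0.5143: g = -0.00152, g' = -0.6065 → ψ = 0.5118
Converged at ψ = 0.5118.

two-phase, V/F = 0.5118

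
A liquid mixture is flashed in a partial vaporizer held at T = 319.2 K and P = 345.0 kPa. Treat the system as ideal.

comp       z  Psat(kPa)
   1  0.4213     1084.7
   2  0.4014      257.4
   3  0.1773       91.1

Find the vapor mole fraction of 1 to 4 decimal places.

Raoult's law: Kᵢ = Pᵢˢᵃᵗ/P = Pᵢˢᵃᵗ/345.0.
  K_1 = 1084.7/345.0 = 3.144058, K_2 = 257.4/345.0 = 0.746087, K_3 = 91.1/345.0 = 0.264058
Iterate (Newton) starting at ψ = 0.5:
  ψ = 0.5000: g = 0.11275, g' = -0.7254 → ψ = 0.6554
  ψ = 0.6554: g = 0.00121, g' = -0.7304 → ψ = 0.6571
Converged at ψ = 0.6571.
Compositions from xᵢ = zᵢ/(1+ψ(Kᵢ−1)), yᵢ = Kᵢxᵢ:
  1: x = 0.1749, y = 0.5499
  2: x = 0.4818, y = 0.3595
  3: x = 0.3433, y = 0.0907

y_1 = 0.5499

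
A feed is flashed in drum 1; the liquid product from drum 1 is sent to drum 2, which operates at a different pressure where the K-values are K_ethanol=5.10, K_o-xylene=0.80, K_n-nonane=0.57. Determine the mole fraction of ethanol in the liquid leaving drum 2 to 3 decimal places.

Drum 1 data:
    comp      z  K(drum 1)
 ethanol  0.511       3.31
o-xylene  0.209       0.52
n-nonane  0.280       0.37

x_ethanol (drum 2) = 0.078

Drum 1:
Rachford–Rice: g(ψ₁) = Σ zᵢ(Kᵢ−1)/(1+ψ₁(Kᵢ−1)) = 0.
Feasibility: ΣzᵢKᵢ = 1.904, Σzᵢ/Kᵢ = 1.313 — both > 1, two phases present.
Newton iteration, ψ₁⁰ = 0.48:
  ψ₁ = 0.480: g = 0.1765, g' = -0.923 → ψ₁ = 0.671
  ψ₁ = 0.671: g = 0.0091, g' = -0.858 → ψ₁ = 0.682
Converged at ψ₁ = 0.682.
Drum-1 compositions:
  ethanol: x = 0.198, y = 0.657
  o-xylene: x = 0.311, y = 0.162
  n-nonane: x = 0.491, y = 0.182
Drum-2 feed = drum-1 liquid: z₂ = (0.1984, 0.3107, 0.4909).
Drum 2:
Rachford–Rice: g(ψ₂) = Σ zᵢ(Kᵢ−1)/(1+ψ₂(Kᵢ−1)) = 0.
Feasibility: ΣzᵢKᵢ = 1.540, Σzᵢ/Kᵢ = 1.288 — both > 1, two phases present.
Iterate (Newton) starting at ψ₂ = 0.68:
  ψ₂ = 0.680: g = -0.1554, g' = -0.430 → ψ₂ = 0.319
  ψ₂ = 0.319: g = 0.0416, g' = -0.763 → ψ₂ = 0.373
  ψ₂ = 0.373: g = 0.0028, g' = -0.664 → ψ₂ = 0.378
Converged at ψ₂ = 0.378.
  ethanol: x = 0.078, y = 0.397
  o-xylene: x = 0.336, y = 0.269
  n-nonane: x = 0.586, y = 0.334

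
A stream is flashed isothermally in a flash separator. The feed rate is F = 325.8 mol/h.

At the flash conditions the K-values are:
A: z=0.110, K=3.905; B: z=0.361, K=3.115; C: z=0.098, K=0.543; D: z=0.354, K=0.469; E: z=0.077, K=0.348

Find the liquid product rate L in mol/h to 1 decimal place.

L = 116.5 mol/h

Material balance + equilibrium reduce to Σ zᵢ(Kᵢ−1)/(1+ψ(Kᵢ−1)) = 0.
Check two-phase: ΣzᵢKᵢ = 1.800 > 1 and Σzᵢ/Kᵢ = 1.301 > 1, so g(0) = 0.800 > 0 and g(1) = -0.301 < 0.
Iterate (Newton) starting at ψ = 0.67:
  ψ = 0.670: g = -0.0211, g' = -0.770 → ψ = 0.643
Converged at ψ = 0.643.
Then V = ψ·F = 0.6426·325.8 = 209.3 mol/h and L = F − V = 116.5 mol/h.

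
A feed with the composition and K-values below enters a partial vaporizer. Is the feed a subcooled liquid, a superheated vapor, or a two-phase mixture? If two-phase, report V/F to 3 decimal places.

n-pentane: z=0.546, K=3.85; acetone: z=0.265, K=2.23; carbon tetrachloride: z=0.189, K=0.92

ΣzᵢKᵢ = 2.867; Σzᵢ/Kᵢ = 0.466.
Since Σzᵢ/Kᵢ < 1 the mixture is above its dew point — single vapor phase.

superheated vapor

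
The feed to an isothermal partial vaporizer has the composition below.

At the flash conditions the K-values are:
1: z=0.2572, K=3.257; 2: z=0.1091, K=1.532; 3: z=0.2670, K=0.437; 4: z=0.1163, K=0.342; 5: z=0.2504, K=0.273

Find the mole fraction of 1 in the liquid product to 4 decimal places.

x_1 = 0.1823

Newton iteration, β⁰ = 0.64:
  β = 0.6400: g = -0.42686, g' = -1.0564 → β = 0.2359
  β = 0.2359: g = -0.05330, g' = -0.9582 → β = 0.1803
  β = 0.1803: g = 0.00193, g' = -1.0325 → β = 0.1822
Converged at β = 0.1822.
Compositions from xᵢ = zᵢ/(1+β(Kᵢ−1)), yᵢ = Kᵢxᵢ:
  1: x = 0.1823, y = 0.5936
  2: x = 0.0995, y = 0.1524
  3: x = 0.2975, y = 0.1300
  4: x = 0.1321, y = 0.0452
  5: x = 0.2886, y = 0.0788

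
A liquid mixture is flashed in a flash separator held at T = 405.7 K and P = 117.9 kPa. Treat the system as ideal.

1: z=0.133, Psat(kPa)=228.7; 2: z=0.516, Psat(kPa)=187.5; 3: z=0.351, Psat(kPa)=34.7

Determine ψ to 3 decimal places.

Raoult's law: Kᵢ = Pᵢˢᵃᵗ/P = Pᵢˢᵃᵗ/117.9.
  K_1 = 228.7/117.9 = 1.93978, K_2 = 187.5/117.9 = 1.59033, K_3 = 34.7/117.9 = 0.29432
Iterate (Newton) starting at ψ = 0.69:
  ψ = 0.690: g = -0.1905, g' = -0.798 → ψ = 0.451
  ψ = 0.451: g = -0.0351, g' = -0.546 → ψ = 0.387
  ψ = 0.387: g = -0.0011, g' = -0.513 → ψ = 0.385
Converged at ψ = 0.385.

ψ = 0.385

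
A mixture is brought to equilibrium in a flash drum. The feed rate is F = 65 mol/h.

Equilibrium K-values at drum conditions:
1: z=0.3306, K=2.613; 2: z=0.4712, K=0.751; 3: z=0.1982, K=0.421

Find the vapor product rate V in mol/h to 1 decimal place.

Rachford–Rice: g(V/F) = Σ zᵢ(Kᵢ−1)/(1+V/F(Kᵢ−1)) = 0.
Check two-phase: ΣzᵢKᵢ = 1.3012 > 1 and Σzᵢ/Kᵢ = 1.2247 > 1, so g(0) = 0.3012 > 0 and g(1) = -0.2247 < 0.
Newton iteration, V/F⁰ = 0.5:
  V/F = 0.5000: g = -0.00034, g' = -0.4333 → V/F = 0.4992
Converged at V/F = 0.4992.
Then V = V/F·F = 0.4992·65 = 32.4 mol/h and L = F − V = 32.6 mol/h.

V = 32.4 mol/h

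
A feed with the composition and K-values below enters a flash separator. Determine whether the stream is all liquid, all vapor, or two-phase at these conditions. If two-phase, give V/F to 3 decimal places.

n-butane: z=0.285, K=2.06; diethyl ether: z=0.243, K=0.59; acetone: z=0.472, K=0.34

ΣzᵢKᵢ = 0.891; Σzᵢ/Kᵢ = 1.938.
Since ΣzᵢKᵢ < 1 the mixture is below its bubble point — single liquid phase.

all liquid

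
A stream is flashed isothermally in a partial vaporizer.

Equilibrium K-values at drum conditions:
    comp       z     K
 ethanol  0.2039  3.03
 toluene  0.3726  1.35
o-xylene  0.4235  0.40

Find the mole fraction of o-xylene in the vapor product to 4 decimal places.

Material balance + equilibrium reduce to Σ zᵢ(Kᵢ−1)/(1+ψ(Kᵢ−1)) = 0.
Check two-phase: ΣzᵢKᵢ = 1.2902 > 1 and Σzᵢ/Kᵢ = 1.4020 > 1, so g(0) = 0.2902 > 0 and g(1) = -0.4020 < 0.
Newton iteration, ψ⁰ = 0.5:
  ψ = 0.5000: g = -0.04659, g' = -0.5511 → ψ = 0.4155
  ψ = 0.4155: g = -0.00008, g' = -0.5526 → ψ = 0.4153
Converged at ψ = 0.4153.
Compositions from xᵢ = zᵢ/(1+ψ(Kᵢ−1)), yᵢ = Kᵢxᵢ:
  ethanol: x = 0.1106, y = 0.3352
  toluene: x = 0.3253, y = 0.4392
  o-xylene: x = 0.5641, y = 0.2256

y_o-xylene = 0.2256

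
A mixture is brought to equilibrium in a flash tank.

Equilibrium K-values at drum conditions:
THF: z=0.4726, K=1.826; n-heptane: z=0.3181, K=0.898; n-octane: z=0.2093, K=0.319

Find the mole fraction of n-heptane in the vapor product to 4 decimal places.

y_n-heptane = 0.3031

Material balance + equilibrium reduce to Σ zᵢ(Kᵢ−1)/(1+V/F(Kᵢ−1)) = 0.
Check two-phase: ΣzᵢKᵢ = 1.2154 > 1 and Σzᵢ/Kᵢ = 1.2692 > 1, so g(0) = 0.2154 > 0 and g(1) = -0.2692 < 0.
Newton iteration, V/F⁰ = 0.5:
  V/F = 0.5000: g = 0.02596, g' = -0.3883 → V/F = 0.5668
  V/F = 0.5668: g = -0.00070, g' = -0.4108 → V/F = 0.5651
Converged at V/F = 0.5651.
Compositions from xᵢ = zᵢ/(1+V/F(Kᵢ−1)), yᵢ = Kᵢxᵢ:
  THF: x = 0.3222, y = 0.5883
  n-heptane: x = 0.3376, y = 0.3031
  n-octane: x = 0.3402, y = 0.1085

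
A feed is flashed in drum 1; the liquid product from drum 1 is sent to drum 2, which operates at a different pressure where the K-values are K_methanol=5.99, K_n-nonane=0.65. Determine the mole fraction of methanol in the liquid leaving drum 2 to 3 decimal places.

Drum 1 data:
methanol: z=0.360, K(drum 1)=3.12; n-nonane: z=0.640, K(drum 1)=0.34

Drum 1:
Rachford–Rice: g(ψ₁) = Σ zᵢ(Kᵢ−1)/(1+ψ₁(Kᵢ−1)) = 0.
Feasibility: ΣzᵢKᵢ = 1.341, Σzᵢ/Kᵢ = 1.998 — both > 1, two phases present.
Binary case is linear: z₁(K₁−1)(1+ψ₁(K₂−1)) + z₂(K₂−1)(1+ψ₁(K₁−1)) = 0
⇒ ψ₁ = [z₁(K₁−1)+z₂(K₂−1)] / [−(K₁−1)(K₂−1)] = 0.3408/1.3992 = 0.244
Drum-1 compositions:
  methanol: x = 0.237, y = 0.741
  n-nonane: x = 0.763, y = 0.259
Drum-2 feed = drum-1 liquid: z₂ = (0.2374, 0.7626).
Drum 2:
Binary case is linear: z₁(K₁−1)(1+ψ₂(K₂−1)) + z₂(K₂−1)(1+ψ₂(K₁−1)) = 0
⇒ ψ₂ = [z₁(K₁−1)+z₂(K₂−1)] / [−(K₁−1)(K₂−1)] = 0.9178/1.7465 = 0.525
  methanol: x = 0.066, y = 0.393
  n-nonane: x = 0.934, y = 0.607

x_methanol (drum 2) = 0.066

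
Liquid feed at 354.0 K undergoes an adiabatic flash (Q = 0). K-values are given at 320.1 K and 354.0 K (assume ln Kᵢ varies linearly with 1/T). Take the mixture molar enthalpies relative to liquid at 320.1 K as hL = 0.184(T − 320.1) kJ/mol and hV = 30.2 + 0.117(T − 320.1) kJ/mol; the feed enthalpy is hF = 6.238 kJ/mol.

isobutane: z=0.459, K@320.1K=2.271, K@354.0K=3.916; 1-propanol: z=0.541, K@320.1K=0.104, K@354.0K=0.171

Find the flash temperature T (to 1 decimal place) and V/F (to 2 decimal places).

Adiabatic flash: solve Rachford–Rice at each trial T, then check hF = ψ·hV(T) + (1−ψ)·hL(T).
  T = 320.1 K: K = (2.271, 0.104), RR gives ψ = 0.087, H_out = 2.616 kJ/mol
  T = 354.0 K: K = (3.916, 0.171), RR gives ψ = 0.368, H_out = 16.520 kJ/mol
  T = 337.1 K: K = (3.026, 0.135), RR gives ψ = 0.264, H_out = 10.790 kJ/mol
  T = 328.6 K: K = (2.631, 0.119), RR gives ψ = 0.189, H_out = 7.173 kJ/mol
  T = 324.4 K: K = (2.449, 0.111), RR gives ψ = 0.143, H_out = 5.073 kJ/mol
  T = 326.5 K: K = (2.539, 0.115), RR gives ψ = 0.167, H_out = 6.155 kJ/mol
Linear interpolation between T = 326.5 (H_out = 6.155) and T = 328.6 (H_out = 7.173) on hF = 6.238 gives T ≈ 326.7 K, at which ψ = 0.17.

T = 326.7 K, V/F = 0.17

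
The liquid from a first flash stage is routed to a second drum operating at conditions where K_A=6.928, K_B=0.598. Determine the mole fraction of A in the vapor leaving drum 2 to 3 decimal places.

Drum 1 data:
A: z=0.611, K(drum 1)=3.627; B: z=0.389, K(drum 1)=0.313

Drum 1:
Let ψ₁ = V/F and solve Σ zᵢ(Kᵢ−1)/(1+ψ₁(Kᵢ−1)) = 0.
g(0) = ΣzᵢKᵢ − 1 = 1.338 and g(1) = 1 − Σzᵢ/Kᵢ = -0.411, so a root lies in (0, 1).
Iterate (Newton) starting at ψ₁ = 0.67:
  ψ₁ = 0.670: g = 0.0864, g' = -1.184 → ψ₁ = 0.743
  ψ₁ = 0.743: g = -0.0021, g' = -1.250 → ψ₁ = 0.741
Converged at ψ₁ = 0.741.
Drum-1 compositions:
  A: x = 0.207, y = 0.752
  B: x = 0.793, y = 0.248
Drum-2 feed = drum-1 liquid: z₂ = (0.2073, 0.7927).
Drum 2:
Binary case is linear: z₁(K₁−1)(1+ψ₂(K₂−1)) + z₂(K₂−1)(1+ψ₂(K₁−1)) = 0
⇒ ψ₂ = [z₁(K₁−1)+z₂(K₂−1)] / [−(K₁−1)(K₂−1)] = 0.9102/2.3831 = 0.382
  A: x = 0.064, y = 0.440
  B: x = 0.936, y = 0.560

y_A (drum 2) = 0.440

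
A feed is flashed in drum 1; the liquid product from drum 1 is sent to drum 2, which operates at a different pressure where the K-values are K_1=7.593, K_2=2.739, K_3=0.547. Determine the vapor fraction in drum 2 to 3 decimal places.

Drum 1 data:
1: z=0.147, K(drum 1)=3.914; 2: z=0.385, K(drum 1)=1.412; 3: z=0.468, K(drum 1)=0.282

Drum 1:
Let ψ₁ = V/F and solve Σ zᵢ(Kᵢ−1)/(1+ψ₁(Kᵢ−1)) = 0.
g(0) = ΣzᵢKᵢ − 1 = 0.251 and g(1) = 1 − Σzᵢ/Kᵢ = -0.970, so a root lies in (0, 1).
Iterate (Newton) starting at ψ₁ = 0.5:
  ψ₁ = 0.500: g = -0.2184, g' = -0.839 → ψ₁ = 0.240
  ψ₁ = 0.240: g = -0.0093, g' = -0.839 → ψ₁ = 0.229
Converged at ψ₁ = 0.229.
Drum-1 compositions:
  1: x = 0.088, y = 0.345
  2: x = 0.352, y = 0.497
  3: x = 0.560, y = 0.158
Drum-2 feed = drum-1 liquid: z₂ = (0.0882, 0.3519, 0.5599).
Drum 2:
Material balance + equilibrium reduce to Σ zᵢ(Kᵢ−1)/(1+ψ₂(Kᵢ−1)) = 0.
Check two-phase: ΣzᵢKᵢ = 1.940 > 1 and Σzᵢ/Kᵢ = 1.164 > 1, so g(0) = 0.940 > 0 and g(1) = -0.164 < 0.
Newton iteration, ψ₂⁰ = 0.5:
  ψ₂ = 0.500: g = 0.1347, g' = -0.704 → ψ₂ = 0.691
  ψ₂ = 0.691: g = 0.0132, g' = -0.587 → ψ₂ = 0.714
Converged at ψ₂ = 0.714.
  1: x = 0.015, y = 0.117
  2: x = 0.157, y = 0.430
  3: x = 0.828, y = 0.453

V/F (drum 2) = 0.714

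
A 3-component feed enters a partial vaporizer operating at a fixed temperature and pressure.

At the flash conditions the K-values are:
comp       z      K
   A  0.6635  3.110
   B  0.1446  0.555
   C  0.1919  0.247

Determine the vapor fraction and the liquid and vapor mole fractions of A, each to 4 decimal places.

ψ = 0.8471, x_A = 0.2380, y_A = 0.7403

Rachford–Rice: g(ψ) = Σ zᵢ(Kᵢ−1)/(1+ψ(Kᵢ−1)) = 0.
g(0) = ΣzᵢKᵢ − 1 = 1.1911 and g(1) = 1 − Σzᵢ/Kᵢ = -0.2508, so a root lies in (0, 1).
Newton–Raphson from ψ = 0.31:
  ψ = 0.3100: g = 0.58323, g' = -1.3033 → ψ = 0.7575
  ψ = 0.7575: g = 0.10540, g' = -1.0922 → ψ = 0.8540
  ψ = 0.8540: g = -0.00895, g' = -1.3047 → ψ = 0.8471
Converged at ψ = 0.8471.
Compositions from xᵢ = zᵢ/(1+ψ(Kᵢ−1)), yᵢ = Kᵢxᵢ:
  A: x = 0.2380, y = 0.7403
  B: x = 0.2321, y = 0.1288
  C: x = 0.5299, y = 0.1309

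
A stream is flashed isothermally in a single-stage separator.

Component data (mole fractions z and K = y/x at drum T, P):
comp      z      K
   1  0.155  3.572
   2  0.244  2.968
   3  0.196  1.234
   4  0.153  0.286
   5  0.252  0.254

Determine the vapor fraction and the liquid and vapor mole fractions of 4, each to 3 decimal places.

Material balance + equilibrium reduce to Σ zᵢ(Kᵢ−1)/(1+ψ(Kᵢ−1)) = 0.
Check two-phase: ΣzᵢKᵢ = 1.627 > 1 and Σzᵢ/Kᵢ = 1.812 > 1, so g(0) = 0.627 > 0 and g(1) = -0.812 < 0.
Iterate (Newton) starting at ψ = 0.5:
  ψ = 0.500: g = -0.0122, g' = -0.990 → ψ = 0.488
Converged at ψ = 0.488.
Compositions from xᵢ = zᵢ/(1+ψ(Kᵢ−1)), yᵢ = Kᵢxᵢ:
  1: x = 0.069, y = 0.246
  2: x = 0.125, y = 0.370
  3: x = 0.176, y = 0.217
  4: x = 0.235, y = 0.067
  5: x = 0.396, y = 0.101

ψ = 0.488, x_4 = 0.235, y_4 = 0.067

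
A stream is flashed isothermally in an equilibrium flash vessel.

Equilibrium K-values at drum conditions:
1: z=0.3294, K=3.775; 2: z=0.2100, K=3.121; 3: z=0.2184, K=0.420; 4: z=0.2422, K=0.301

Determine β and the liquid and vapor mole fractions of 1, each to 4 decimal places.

β = 0.6497, x_1 = 0.1175, y_1 = 0.4436

Rachford–Rice: g(β) = Σ zᵢ(Kᵢ−1)/(1+β(Kᵢ−1)) = 0.
Feasibility: ΣzᵢKᵢ = 2.0635, Σzᵢ/Kᵢ = 1.4792 — both > 1, two phases present.
Iterate (Newton) starting at β = 0.5:
  β = 0.5000: g = 0.16036, g' = -1.0929 → β = 0.6467
  β = 0.6467: g = 0.00320, g' = -1.0750 → β = 0.6497
Converged at β = 0.6497.
Compositions from xᵢ = zᵢ/(1+β(Kᵢ−1)), yᵢ = Kᵢxᵢ:
  1: x = 0.1175, y = 0.4436
  2: x = 0.0883, y = 0.2756
  3: x = 0.3505, y = 0.1472
  4: x = 0.4437, y = 0.1336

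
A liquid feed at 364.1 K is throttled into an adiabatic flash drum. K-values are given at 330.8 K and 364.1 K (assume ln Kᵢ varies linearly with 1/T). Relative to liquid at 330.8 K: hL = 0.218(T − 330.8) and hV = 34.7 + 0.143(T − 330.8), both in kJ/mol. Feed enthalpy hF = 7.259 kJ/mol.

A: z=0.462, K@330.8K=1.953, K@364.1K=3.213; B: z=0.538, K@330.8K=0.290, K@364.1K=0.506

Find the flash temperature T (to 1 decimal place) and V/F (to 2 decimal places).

Adiabatic flash: solve Rachford–Rice at each trial T, then check hF = ψ·hV(T) + (1−ψ)·hL(T).
  T = 330.8 K: K = (1.953, 0.290), RR gives ψ = 0.086, H_out = 2.990 kJ/mol
  T = 364.1 K: K = (3.213, 0.506), RR gives ψ = 0.692, H_out = 29.547 kJ/mol
  T = 347.5 K: K = (2.537, 0.389), RR gives ψ = 0.406, H_out = 17.204 kJ/mol
  T = 339.1 K: K = (2.231, 0.337), RR gives ψ = 0.259, H_out = 10.652 kJ/mol
  T = 335.0 K: K = (2.091, 0.313), RR gives ψ = 0.179, H_out = 7.082 kJ/mol
  T = 337.1 K: K = (2.162, 0.325), RR gives ψ = 0.221, H_out = 8.953 kJ/mol
Linear interpolation between T = 335.0 (H_out = 7.082) and T = 337.1 (H_out = 8.953) on hF = 7.259 gives T ≈ 335.2 K, at which ψ = 0.18.

T = 335.2 K, V/F = 0.18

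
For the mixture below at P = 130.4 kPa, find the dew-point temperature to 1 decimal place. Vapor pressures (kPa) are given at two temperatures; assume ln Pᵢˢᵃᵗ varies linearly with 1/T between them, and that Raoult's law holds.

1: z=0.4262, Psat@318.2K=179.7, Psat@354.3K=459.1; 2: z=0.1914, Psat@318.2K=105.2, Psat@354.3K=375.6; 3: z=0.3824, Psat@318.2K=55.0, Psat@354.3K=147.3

Dew-point temperature: Σzᵢ·P/Pᵢˢᵃᵗ(T) = 1. Interpolate ln Pᵢˢᵃᵗ = aᵢ + bᵢ/T.
  T = 318.2 K: ΣzᵢP/Pᵢˢᵃᵗ = 1.4532
  T = 354.3 K: ΣzᵢP/Pᵢˢᵃᵗ = 0.5260
  T = 336.2 K: ΣzᵢP/Pᵢˢᵃᵗ = 0.8508
  T = 327.2 K: ΣzᵢP/Pᵢˢᵃᵗ = 1.1033
  T = 331.7 K: ΣzᵢP/Pᵢˢᵃᵗ = 0.9670
  T = 329.4 K: ΣzᵢP/Pᵢˢᵃᵗ = 1.0339
  T = 330.5 K: ΣzᵢP/Pᵢˢᵃᵗ = 1.0013
Interpolating between 330.5 K and 331.7 K gives T ≈ 330.5 K.

T = 330.5 K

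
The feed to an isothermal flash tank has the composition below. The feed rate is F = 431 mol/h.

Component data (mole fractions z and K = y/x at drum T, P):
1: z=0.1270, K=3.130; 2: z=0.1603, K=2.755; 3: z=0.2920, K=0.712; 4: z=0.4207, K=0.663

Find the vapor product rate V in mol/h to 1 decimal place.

V = 229.6 mol/h

Let ψ = V/F and solve Σ zᵢ(Kᵢ−1)/(1+ψ(Kᵢ−1)) = 0.
g(0) = ΣzᵢKᵢ − 1 = 0.3260 and g(1) = 1 − Σzᵢ/Kᵢ = -0.1434, so a root lies in (0, 1).
Newton iteration, ψ⁰ = 0.5:
  ψ = 0.5000: g = 0.01209, g' = -0.3773 → ψ = 0.5320
  ψ = 0.5320: g = 0.00023, g' = -0.3634 → ψ = 0.5327
Converged at ψ = 0.5327.
Then V = ψ·F = 0.5327·431 = 229.6 mol/h and L = F − V = 201.4 mol/h.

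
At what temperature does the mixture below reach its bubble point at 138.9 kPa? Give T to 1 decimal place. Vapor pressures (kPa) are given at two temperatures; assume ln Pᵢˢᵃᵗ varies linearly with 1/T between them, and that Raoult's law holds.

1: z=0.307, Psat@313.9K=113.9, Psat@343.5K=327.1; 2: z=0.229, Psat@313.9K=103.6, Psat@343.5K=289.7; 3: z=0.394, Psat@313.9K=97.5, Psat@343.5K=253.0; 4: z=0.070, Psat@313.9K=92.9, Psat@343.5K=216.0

Bubble-point temperature: ΣzᵢPᵢˢᵃᵗ(T) = P. Interpolate ln Pᵢˢᵃᵗ = aᵢ + bᵢ/T.
  T = 313.9 K: ΣzᵢPᵢˢᵃᵗ = 103.61 kPa
  T = 343.5 K: ΣzᵢPᵢˢᵃᵗ = 281.56 kPa
  T = 328.7 K: ΣzᵢPᵢˢᵃᵗ = 174.61 kPa
  T = 321.3 K: ΣzᵢPᵢˢᵃᵗ = 135.30 kPa
  T = 325.0 K: ΣzᵢPᵢˢᵃᵗ = 153.92 kPa
  T = 323.1 K: ΣzᵢPᵢˢᵃᵗ = 144.11 kPa
Interpolating between 321.3 K and 323.1 K gives T ≈ 322.0 K.

T = 322.0 K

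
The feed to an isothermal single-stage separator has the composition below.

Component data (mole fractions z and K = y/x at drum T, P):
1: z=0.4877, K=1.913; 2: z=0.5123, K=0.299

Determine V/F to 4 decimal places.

V/F = 0.1346

Material balance + equilibrium reduce to Σ zᵢ(Kᵢ−1)/(1+V/F(Kᵢ−1)) = 0.
Feasibility: ΣzᵢKᵢ = 1.0861, Σzᵢ/Kᵢ = 1.9683 — both > 1, two phases present.
Newton–Raphson from V/F = 0.64:
  V/F = 0.6400: g = -0.37029, g' = -0.9901 → V/F = 0.2660
  V/F = 0.2660: g = -0.08317, g' = -0.6436 → V/F = 0.1368
  V/F = 0.1368: g = -0.00136, g' = -0.6293 → V/F = 0.1346
Converged at V/F = 0.1346.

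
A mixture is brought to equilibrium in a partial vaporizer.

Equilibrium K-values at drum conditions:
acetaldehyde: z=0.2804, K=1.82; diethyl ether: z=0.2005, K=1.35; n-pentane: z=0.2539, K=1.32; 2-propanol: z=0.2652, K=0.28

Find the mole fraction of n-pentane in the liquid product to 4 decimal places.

x_n-pentane = 0.2196

Let ψ = V/F and solve Σ zᵢ(Kᵢ−1)/(1+ψ(Kᵢ−1)) = 0.
Feasibility: ΣzᵢKᵢ = 1.1904, Σzᵢ/Kᵢ = 1.4421 — both > 1, two phases present.
Newton iteration, ψ⁰ = 0.5:
  ψ = 0.5000: g = -0.00552, g' = -0.4676 → ψ = 0.4882
  ψ = 0.4882: g = -0.00004, g' = -0.4604 → ψ = 0.4881
Converged at ψ = 0.4881.
Compositions from xᵢ = zᵢ/(1+ψ(Kᵢ−1)), yᵢ = Kᵢxᵢ:
  acetaldehyde: x = 0.2002, y = 0.3645
  diethyl ether: x = 0.1712, y = 0.2312
  n-pentane: x = 0.2196, y = 0.2899
  2-propanol: x = 0.4089, y = 0.1145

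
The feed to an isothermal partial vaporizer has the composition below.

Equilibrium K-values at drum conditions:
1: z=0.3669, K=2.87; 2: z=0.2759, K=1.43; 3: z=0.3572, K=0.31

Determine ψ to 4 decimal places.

ψ = 0.5964

Material balance + equilibrium reduce to Σ zᵢ(Kᵢ−1)/(1+ψ(Kᵢ−1)) = 0.
Feasibility: ΣzᵢKᵢ = 1.5583, Σzᵢ/Kᵢ = 1.4730 — both > 1, two phases present.
Newton–Raphson from ψ = 0.35:
  ψ = 0.3500: g = 0.19287, g' = -0.8028 → ψ = 0.5902
  ψ = 0.5902: g = 0.00495, g' = -0.8064 → ψ = 0.5964
Converged at ψ = 0.5964.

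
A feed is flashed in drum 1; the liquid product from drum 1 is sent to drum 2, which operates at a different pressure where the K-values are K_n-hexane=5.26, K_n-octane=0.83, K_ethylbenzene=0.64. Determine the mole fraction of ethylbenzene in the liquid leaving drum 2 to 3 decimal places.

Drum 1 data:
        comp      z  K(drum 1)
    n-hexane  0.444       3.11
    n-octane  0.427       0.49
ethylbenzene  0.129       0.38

x_ethylbenzene (drum 2) = 0.268

Drum 1:
Material balance + equilibrium reduce to Σ zᵢ(Kᵢ−1)/(1+ψ₁(Kᵢ−1)) = 0.
Check two-phase: ΣzᵢKᵢ = 1.639 > 1 and Σzᵢ/Kᵢ = 1.354 > 1, so g(0) = 0.639 > 0 and g(1) = -0.354 < 0.
Newton iteration, ψ₁⁰ = 0.53:
  ψ₁ = 0.530: g = 0.0247, g' = -0.759 → ψ₁ = 0.563
Converged at ψ₁ = 0.563.
Drum-1 compositions:
  n-hexane: x = 0.203, y = 0.631
  n-octane: x = 0.599, y = 0.293
  ethylbenzene: x = 0.198, y = 0.075
Drum-2 feed = drum-1 liquid: z₂ = (0.2030, 0.5989, 0.1981).
Drum 2:
Iterate (Newton) starting at ψ₂ = 0.6:
  ψ₂ = 0.600: g = 0.0388, g' = -0.355 → ψ₂ = 0.709
  ψ₂ = 0.709: g = 0.0034, g' = -0.296 → ψ₂ = 0.721
Converged at ψ₂ = 0.721.
  n-hexane: x = 0.050, y = 0.262
  n-octane: x = 0.683, y = 0.567
  ethylbenzene: x = 0.268, y = 0.171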